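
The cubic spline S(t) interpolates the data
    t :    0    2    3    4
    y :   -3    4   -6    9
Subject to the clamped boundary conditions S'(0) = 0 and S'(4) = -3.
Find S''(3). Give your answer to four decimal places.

67.3636

With σ_i denoting the second derivative at x_i, h_i = 2, 1, 1, and Δ_i = (y_(i+1) − y_i)/h_i = 7/2, -10, 15:
  2·σ_0 + 6·σ_1 + 1·σ_2 = 6(Δ_1 - Δ_0) = -81
  1·σ_1 + 4·σ_2 + 1·σ_3 = 6(Δ_2 - Δ_1) = 150
Clamped end conditions give two more equations: 2h_0·σ_0 + h_0·σ_1 = 6(Δ_0 - S'(0)) = 21 and h_2·σ_2 + 2h_2·σ_3 = 6(S'(4) - Δ_2) = -108.
Forward elimination and back-substitution give σ_0 = 465/22, σ_1 = -699/22, σ_2 = 741/11, σ_3 = -1929/22.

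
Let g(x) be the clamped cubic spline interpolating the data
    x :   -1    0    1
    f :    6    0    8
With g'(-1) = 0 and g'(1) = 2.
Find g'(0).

1

Write σ_i for g''(x_i). With h_i = 1, 1 and divided differences Δ_i = -6, 8, the continuity of g' gives the tridiagonal system
  1·σ_0 + 4·σ_1 + 1·σ_2 = 6(Δ_1 - Δ_0) = 84
Clamped end conditions give two more equations: 2h_0·σ_0 + h_0·σ_1 = 6(Δ_0 - g'(-1)) = -36 and h_1·σ_1 + 2h_1·σ_2 = 6(g'(1) - Δ_1) = -36.
Solving the tridiagonal system: σ_0 = -38, σ_1 = 40, σ_2 = -38.
On [0, 1], g'(x) = b_1 + 2c_1·x + 3d_1·x² with b_1 = Δ_1 - h_1(2σ_1 + σ_2)/6 = 1, c_1 = σ_1/2 = 20, d_1 = (σ_2 - σ_1)/(6h_1) = -13. So g'(0) = 1.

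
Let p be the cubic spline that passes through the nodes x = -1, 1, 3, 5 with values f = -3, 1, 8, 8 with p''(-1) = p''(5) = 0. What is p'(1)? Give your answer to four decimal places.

3.2667

Let M_i = p''(x_i). Step sizes h_i = 2, 2, 2; slopes of the chords Δ_i = (y_(i+1) - y_i)/h_i = 2, 7/2, 0.
  2·M_0 + 8·M_1 + 2·M_2 = 6(Δ_1 - Δ_0) = 9
  2·M_1 + 8·M_2 + 2·M_3 = 6(Δ_2 - Δ_1) = -21
Natural end conditions: M_0 = M_3 = 0.
Solving the tridiagonal system: M_0 = 0, M_1 = 19/10, M_2 = -31/10, M_3 = 0.
On [1, 3], p'(x) = b_1 + 2c_1·(x - 1) + 3d_1·(x - 1)² with b_1 = Δ_1 - h_1(2M_1 + M_2)/6 = 49/15, c_1 = M_1/2 = 19/20, d_1 = (M_2 - M_1)/(6h_1) = -5/12. So p'(1) = 49/15.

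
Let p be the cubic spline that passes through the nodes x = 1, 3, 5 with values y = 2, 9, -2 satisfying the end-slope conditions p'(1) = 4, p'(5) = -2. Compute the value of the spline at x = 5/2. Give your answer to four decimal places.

8.8438

Write m_i for p''(x_i). With h_i = 2, 2 and divided differences Δ_i = 7/2, -11/2, the continuity of p' gives the tridiagonal system
  2·m_0 + 8·m_1 + 2·m_2 = 6(Δ_1 - Δ_0) = -54
Clamped end conditions give two more equations: 2h_0·m_0 + h_0·m_1 = 6(Δ_0 - p'(1)) = -3 and h_1·m_1 + 2h_1·m_2 = 6(p'(5) - Δ_1) = 21.
Forward elimination and back-substitution give m_0 = 9/2, m_1 = -21/2, m_2 = 21/2.
On [1, 3], p(x) = 2 + 4·(x - 1) + 9/4·(x - 1)² - 5/4·(x - 1)³.
With (x - 1) = 3/2: p(5/2) = 283/32.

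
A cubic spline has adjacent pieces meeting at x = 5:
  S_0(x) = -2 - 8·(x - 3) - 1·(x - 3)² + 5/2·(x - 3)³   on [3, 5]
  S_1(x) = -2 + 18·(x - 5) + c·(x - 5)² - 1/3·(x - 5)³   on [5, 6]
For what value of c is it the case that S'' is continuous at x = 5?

14

S_0''(x) = -2 + 15·(x - 3), so S_0''(5) = 28. On the right, S_1''(5) = 2c, so c = 14.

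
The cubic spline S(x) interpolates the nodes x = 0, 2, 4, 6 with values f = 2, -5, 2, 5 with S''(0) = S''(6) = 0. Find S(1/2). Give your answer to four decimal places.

Let M_i = S''(x_i). Step sizes h_i = 2, 2, 2; slopes of the chords Δ_i = (y_(i+1) - y_i)/h_i = -7/2, 7/2, 3/2.
  2·M_0 + 8·M_1 + 2·M_2 = 6(Δ_1 - Δ_0) = 42
  2·M_1 + 8·M_2 + 2·M_3 = 6(Δ_2 - Δ_1) = -12
Natural end conditions: M_0 = M_3 = 0.
Hence M_0 = 0, M_1 = 6, M_2 = -3, M_3 = 0.
On [0, 2], S(x) = 2 - 11/2·x + 0·x² + 1/2·x³.
With x = 1/2: S(1/2) = -11/16.

-0.6875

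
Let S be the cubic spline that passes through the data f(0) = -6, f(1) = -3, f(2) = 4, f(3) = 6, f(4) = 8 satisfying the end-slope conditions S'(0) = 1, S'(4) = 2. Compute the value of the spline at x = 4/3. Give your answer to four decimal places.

-0.6587

Write m_i for S''(x_i). With h_i = 1, 1, 1, 1 and divided differences Δ_i = 3, 7, 2, 2, the continuity of S' gives the tridiagonal system
  1·m_0 + 4·m_1 + 1·m_2 = 6(Δ_1 - Δ_0) = 24
  1·m_1 + 4·m_2 + 1·m_3 = 6(Δ_2 - Δ_1) = -30
  1·m_2 + 4·m_3 + 1·m_4 = 6(Δ_3 - Δ_2) = 0
Clamped end conditions give two more equations: 2h_0·m_0 + h_0·m_1 = 6(Δ_0 - S'(0)) = 12 and h_3·m_3 + 2h_3·m_4 = 6(S'(4) - Δ_3) = 0.
Hence m_0 = 55/28, m_1 = 113/14, m_2 = -41/4, m_3 = 41/14, m_4 = -41/28.
On [1, 2], S(x) = -3 + 337/56·(x - 1) + 113/28·(x - 1)² - 171/56·(x - 1)³.
With (x - 1) = 1/3: S(4/3) = -83/126.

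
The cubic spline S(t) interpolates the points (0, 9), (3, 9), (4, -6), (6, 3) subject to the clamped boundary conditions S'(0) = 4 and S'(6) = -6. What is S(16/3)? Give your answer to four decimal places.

Let M_i = S''(x_i). Step sizes h_i = 3, 1, 2; slopes of the chords Δ_i = (y_(i+1) - y_i)/h_i = 0, -15, 9/2.
  3·M_0 + 8·M_1 + 1·M_2 = 6(Δ_1 - Δ_0) = -90
  1·M_1 + 6·M_2 + 2·M_3 = 6(Δ_2 - Δ_1) = 117
Clamped end conditions give two more equations: 2h_0·M_0 + h_0·M_1 = 6(Δ_0 - S'(0)) = -24 and h_2·M_2 + 2h_2·M_3 = 6(S'(6) - Δ_2) = -63.
Forward elimination and back-substitution give M_0 = 191/42, M_1 = -359/21, M_2 = 1391/42, M_3 = -1357/42.
On [4, 6], S(t) = -6 - 143/21·(t - 4) + 1391/84·(t - 4)² - 229/42·(t - 4)³.
With (t - 4) = 4/3: S(16/3) = 814/567.

1.4356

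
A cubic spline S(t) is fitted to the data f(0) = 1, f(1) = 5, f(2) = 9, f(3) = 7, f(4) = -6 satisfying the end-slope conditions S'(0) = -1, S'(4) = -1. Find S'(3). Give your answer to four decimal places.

Let M_i = S''(x_i). Step sizes h_i = 1, 1, 1, 1; slopes of the chords Δ_i = (y_(i+1) - y_i)/h_i = 4, 4, -2, -13.
  1·M_0 + 4·M_1 + 1·M_2 = 6(Δ_1 - Δ_0) = 0
  1·M_1 + 4·M_2 + 1·M_3 = 6(Δ_2 - Δ_1) = -36
  1·M_2 + 4·M_3 + 1·M_4 = 6(Δ_3 - Δ_2) = -66
Clamped end conditions give two more equations: 2h_0·M_0 + h_0·M_1 = 6(Δ_0 - S'(0)) = 30 and h_3·M_3 + 2h_3·M_4 = 6(S'(4) - Δ_3) = 72.
Solving the tridiagonal system: M_0 = 477/28, M_1 = -57/14, M_2 = -3/4, M_3 = -405/14, M_4 = 1413/28.
On [3, 4], S'(t) = b_3 + 2c_3·(t - 3) + 3d_3·(t - 3)² with b_3 = Δ_3 - h_3(2M_3 + M_4)/6 = -659/56, c_3 = M_3/2 = -405/28, d_3 = (M_4 - M_3)/(6h_3) = 741/56. So S'(3) = -659/56.

-11.7679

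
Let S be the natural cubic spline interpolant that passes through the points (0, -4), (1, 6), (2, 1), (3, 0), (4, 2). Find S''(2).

Write M_i for S''(x_i). With h_i = 1, 1, 1, 1 and divided differences Δ_i = 10, -5, -1, 2, the continuity of S' gives the tridiagonal system
  1·M_0 + 4·M_1 + 1·M_2 = 6(Δ_1 - Δ_0) = -90
  1·M_1 + 4·M_2 + 1·M_3 = 6(Δ_2 - Δ_1) = 24
  1·M_2 + 4·M_3 + 1·M_4 = 6(Δ_3 - Δ_2) = 18
Natural end conditions: M_0 = M_4 = 0.
Solving: M_0 = 0, M_1 = -51/2, M_2 = 12, M_3 = 3/2, M_4 = 0.

12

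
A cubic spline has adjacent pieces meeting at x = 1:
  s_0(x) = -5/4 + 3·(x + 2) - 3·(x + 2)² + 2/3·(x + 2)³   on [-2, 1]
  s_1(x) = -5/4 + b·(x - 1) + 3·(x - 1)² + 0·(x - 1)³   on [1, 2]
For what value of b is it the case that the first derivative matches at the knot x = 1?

s_0'(x) = 3 - 6·(x + 2) + 2·(x + 2)², so s_0'(1) = 3. On the right, s_1'(1) = b, so b = 3.

3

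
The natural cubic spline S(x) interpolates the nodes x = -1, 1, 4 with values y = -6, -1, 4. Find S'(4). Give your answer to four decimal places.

With m_i denoting the second derivative at x_i, h_i = 2, 3, and Δ_i = (y_(i+1) − y_i)/h_i = 5/2, 5/3:
  2·m_0 + 10·m_1 + 3·m_2 = 6(Δ_1 - Δ_0) = -5
Natural end conditions: m_0 = m_2 = 0.
Solving: m_0 = 0, m_1 = -1/2, m_2 = 0.
On [1, 4], S'(x) = b_1 + 2c_1·(x - 1) + 3d_1·(x - 1)² with b_1 = Δ_1 - h_1(2m_1 + m_2)/6 = 13/6, c_1 = m_1/2 = -1/4, d_1 = (m_2 - m_1)/(6h_1) = 1/36. So S'(4) = 17/12.

1.4167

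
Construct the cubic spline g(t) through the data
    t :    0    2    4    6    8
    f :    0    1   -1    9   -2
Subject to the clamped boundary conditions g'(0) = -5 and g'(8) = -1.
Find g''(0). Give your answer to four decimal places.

Write M_i for g''(x_i). With h_i = 2, 2, 2, 2 and divided differences Δ_i = 1/2, -1, 5, -11/2, the continuity of g' gives the tridiagonal system
  2·M_0 + 8·M_1 + 2·M_2 = 6(Δ_1 - Δ_0) = -9
  2·M_1 + 8·M_2 + 2·M_3 = 6(Δ_2 - Δ_1) = 36
  2·M_2 + 8·M_3 + 2·M_4 = 6(Δ_3 - Δ_2) = -63
Clamped end conditions give two more equations: 2h_0·M_0 + h_0·M_1 = 6(Δ_0 - g'(0)) = 33 and h_3·M_3 + 2h_3·M_4 = 6(g'(8) - Δ_3) = 27.
Forward elimination and back-substitution give M_0 = 80/7, M_1 = -89/14, M_2 = 19/2, M_3 = -191/14, M_4 = 95/7.

11.4286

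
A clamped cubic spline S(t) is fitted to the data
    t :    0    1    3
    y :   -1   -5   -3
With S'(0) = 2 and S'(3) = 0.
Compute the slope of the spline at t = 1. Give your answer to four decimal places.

Put M_i = S'' at the i-th knot. Here h = (1, 2) and Δ = (-4, 1), so the interior equations h_(i-1)·M_(i-1) + 2(h_(i-1)+h_i)·M_i + h_i·M_(i+1) = 6(Δ_i − Δ_(i-1)) read
  1·M_0 + 6·M_1 + 2·M_2 = 6(Δ_1 - Δ_0) = 30
Clamped end conditions give two more equations: 2h_0·M_0 + h_0·M_1 = 6(Δ_0 - S'(0)) = -36 and h_1·M_1 + 2h_1·M_2 = 6(S'(3) - Δ_1) = -6.
Solving: M_0 = -71/3, M_1 = 34/3, M_2 = -43/6.
On [1, 3], S'(t) = b_1 + 2c_1·(t - 1) + 3d_1·(t - 1)² with b_1 = Δ_1 - h_1(2M_1 + M_2)/6 = -25/6, c_1 = M_1/2 = 17/3, d_1 = (M_2 - M_1)/(6h_1) = -37/24. So S'(1) = -25/6.

-4.1667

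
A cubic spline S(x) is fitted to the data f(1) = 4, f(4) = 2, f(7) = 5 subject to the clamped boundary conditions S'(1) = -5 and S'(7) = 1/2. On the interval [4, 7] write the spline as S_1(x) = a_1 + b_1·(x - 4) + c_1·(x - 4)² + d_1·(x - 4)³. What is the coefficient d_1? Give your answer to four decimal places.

-0.0139

Put M_i = S'' at the i-th knot. Here h = (3, 3) and Δ = (-2/3, 1), so the interior equations h_(i-1)·M_(i-1) + 2(h_(i-1)+h_i)·M_i + h_i·M_(i+1) = 6(Δ_i − Δ_(i-1)) read
  3·M_0 + 12·M_1 + 3·M_2 = 6(Δ_1 - Δ_0) = 10
Clamped end conditions give two more equations: 2h_0·M_0 + h_0·M_1 = 6(Δ_0 - S'(1)) = 26 and h_1·M_1 + 2h_1·M_2 = 6(S'(7) - Δ_1) = -3.
Solving the tridiagonal system: M_0 = 53/12, M_1 = -1/6, M_2 = -5/12.
On [4, 7], with S_1(x) = a_1 + b_1·(x - 4) + c_1·(x - 4)² + d_1·(x - 4)³: c_1 = M_1/2 = -1/12, d_1 = (M_2 - M_1)/(6h_1) = -1/72, b_1 = Δ_1 - h_1(2M_1 + M_2)/6 = 11/8.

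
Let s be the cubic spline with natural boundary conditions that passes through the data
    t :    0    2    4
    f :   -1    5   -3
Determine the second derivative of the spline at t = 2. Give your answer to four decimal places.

Let m_i = s''(x_i). Step sizes h_i = 2, 2; slopes of the chords Δ_i = (y_(i+1) - y_i)/h_i = 3, -4.
  2·m_0 + 8·m_1 + 2·m_2 = 6(Δ_1 - Δ_0) = -42
Natural end conditions: m_0 = m_2 = 0.
Forward elimination and back-substitution give m_0 = 0, m_1 = -21/4, m_2 = 0.

-5.2500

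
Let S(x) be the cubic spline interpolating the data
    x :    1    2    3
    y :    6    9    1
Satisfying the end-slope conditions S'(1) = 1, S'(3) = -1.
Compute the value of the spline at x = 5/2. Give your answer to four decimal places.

4.6563

Put M_i = S'' at the i-th knot. Here h = (1, 1) and Δ = (3, -8), so the interior equations h_(i-1)·M_(i-1) + 2(h_(i-1)+h_i)·M_i + h_i·M_(i+1) = 6(Δ_i − Δ_(i-1)) read
  1·M_0 + 4·M_1 + 1·M_2 = 6(Δ_1 - Δ_0) = -66
Clamped end conditions give two more equations: 2h_0·M_0 + h_0·M_1 = 6(Δ_0 - S'(1)) = 12 and h_1·M_1 + 2h_1·M_2 = 6(S'(3) - Δ_1) = 42.
Forward elimination and back-substitution give M_0 = 43/2, M_1 = -31, M_2 = 73/2.
On [2, 3], S(x) = 9 - 15/4·(x - 2) - 31/2·(x - 2)² + 45/4·(x - 2)³.
With (x - 2) = 1/2: S(5/2) = 149/32.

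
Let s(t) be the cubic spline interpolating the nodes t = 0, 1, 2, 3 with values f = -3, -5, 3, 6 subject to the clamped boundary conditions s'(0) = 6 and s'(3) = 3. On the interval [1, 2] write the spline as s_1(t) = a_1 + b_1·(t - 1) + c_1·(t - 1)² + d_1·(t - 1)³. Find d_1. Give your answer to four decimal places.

Put m_i = s'' at the i-th knot. Here h = (1, 1, 1) and Δ = (-2, 8, 3), so the interior equations h_(i-1)·m_(i-1) + 2(h_(i-1)+h_i)·m_i + h_i·m_(i+1) = 6(Δ_i − Δ_(i-1)) read
  1·m_0 + 4·m_1 + 1·m_2 = 6(Δ_1 - Δ_0) = 60
  1·m_1 + 4·m_2 + 1·m_3 = 6(Δ_2 - Δ_1) = -30
Clamped end conditions give two more equations: 2h_0·m_0 + h_0·m_1 = 6(Δ_0 - s'(0)) = -48 and h_2·m_2 + 2h_2·m_3 = 6(s'(3) - Δ_2) = 0.
Hence m_0 = -192/5, m_1 = 144/5, m_2 = -84/5, m_3 = 42/5.
On [1, 2], with s_1(t) = a_1 + b_1·(t - 1) + c_1·(t - 1)² + d_1·(t - 1)³: c_1 = m_1/2 = 72/5, d_1 = (m_2 - m_1)/(6h_1) = -38/5, b_1 = Δ_1 - h_1(2m_1 + m_2)/6 = 6/5.

-7.6000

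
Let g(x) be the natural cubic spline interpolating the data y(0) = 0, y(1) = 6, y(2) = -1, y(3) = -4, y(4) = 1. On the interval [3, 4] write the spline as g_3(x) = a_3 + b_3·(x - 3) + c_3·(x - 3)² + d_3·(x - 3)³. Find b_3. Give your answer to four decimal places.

Put m_i = g'' at the i-th knot. Here h = (1, 1, 1, 1) and Δ = (6, -7, -3, 5), so the interior equations h_(i-1)·m_(i-1) + 2(h_(i-1)+h_i)·m_i + h_i·m_(i+1) = 6(Δ_i − Δ_(i-1)) read
  1·m_0 + 4·m_1 + 1·m_2 = 6(Δ_1 - Δ_0) = -78
  1·m_1 + 4·m_2 + 1·m_3 = 6(Δ_2 - Δ_1) = 24
  1·m_2 + 4·m_3 + 1·m_4 = 6(Δ_3 - Δ_2) = 48
Natural end conditions: m_0 = m_4 = 0.
Hence m_0 = 0, m_1 = -87/4, m_2 = 9, m_3 = 39/4, m_4 = 0.
On [3, 4], with g_3(x) = a_3 + b_3·(x - 3) + c_3·(x - 3)² + d_3·(x - 3)³: c_3 = m_3/2 = 39/8, d_3 = (m_4 - m_3)/(6h_3) = -13/8, b_3 = Δ_3 - h_3(2m_3 + m_4)/6 = 7/4.

1.7500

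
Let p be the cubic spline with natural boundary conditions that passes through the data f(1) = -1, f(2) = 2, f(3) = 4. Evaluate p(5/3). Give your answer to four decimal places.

With σ_i denoting the second derivative at x_i, h_i = 1, 1, and Δ_i = (y_(i+1) − y_i)/h_i = 3, 2:
  1·σ_0 + 4·σ_1 + 1·σ_2 = 6(Δ_1 - Δ_0) = -6
Natural end conditions: σ_0 = σ_2 = 0.
Forward elimination and back-substitution give σ_0 = 0, σ_1 = -3/2, σ_2 = 0.
On [1, 2], p(t) = -1 + 13/4·(t - 1) + 0·(t - 1)² - 1/4·(t - 1)³.
With (t - 1) = 2/3: p(5/3) = 59/54.

1.0926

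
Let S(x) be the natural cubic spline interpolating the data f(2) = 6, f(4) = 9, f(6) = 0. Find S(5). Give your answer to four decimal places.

With σ_i denoting the second derivative at x_i, h_i = 2, 2, and Δ_i = (y_(i+1) − y_i)/h_i = 3/2, -9/2:
  2·σ_0 + 8·σ_1 + 2·σ_2 = 6(Δ_1 - Δ_0) = -36
Natural end conditions: σ_0 = σ_2 = 0.
Forward elimination and back-substitution give σ_0 = 0, σ_1 = -9/2, σ_2 = 0.
On [4, 6], S(x) = 9 - 3/2·(x - 4) - 9/4·(x - 4)² + 3/8·(x - 4)³.
With (x - 4) = 1: S(5) = 45/8.

5.6250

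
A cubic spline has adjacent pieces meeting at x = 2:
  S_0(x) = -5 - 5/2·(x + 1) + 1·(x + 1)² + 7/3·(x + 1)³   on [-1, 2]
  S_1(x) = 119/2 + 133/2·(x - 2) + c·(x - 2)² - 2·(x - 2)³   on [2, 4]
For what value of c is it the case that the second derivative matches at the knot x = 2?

22

S_0''(x) = 2 + 14·(x + 1), so S_0''(2) = 44. On the right, S_1''(2) = 2c, so c = 22.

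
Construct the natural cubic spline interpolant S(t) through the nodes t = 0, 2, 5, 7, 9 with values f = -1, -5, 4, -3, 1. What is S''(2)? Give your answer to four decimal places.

Let m_i = S''(x_i). Step sizes h_i = 2, 3, 2, 2; slopes of the chords Δ_i = (y_(i+1) - y_i)/h_i = -2, 3, -7/2, 2.
  2·m_0 + 10·m_1 + 3·m_2 = 6(Δ_1 - Δ_0) = 30
  3·m_1 + 10·m_2 + 2·m_3 = 6(Δ_2 - Δ_1) = -39
  2·m_2 + 8·m_3 + 2·m_4 = 6(Δ_3 - Δ_2) = 33
Natural end conditions: m_0 = m_4 = 0.
Solving: m_0 = 0, m_1 = 1707/344, m_2 = -1125/172, m_3 = 3963/688, m_4 = 0.

4.9622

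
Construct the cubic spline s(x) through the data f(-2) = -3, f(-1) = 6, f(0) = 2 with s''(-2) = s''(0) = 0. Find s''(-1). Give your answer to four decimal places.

-19.5000

Let M_i = s''(x_i). Step sizes h_i = 1, 1; slopes of the chords Δ_i = (y_(i+1) - y_i)/h_i = 9, -4.
  1·M_0 + 4·M_1 + 1·M_2 = 6(Δ_1 - Δ_0) = -78
Natural end conditions: M_0 = M_2 = 0.
Solving: M_0 = 0, M_1 = -39/2, M_2 = 0.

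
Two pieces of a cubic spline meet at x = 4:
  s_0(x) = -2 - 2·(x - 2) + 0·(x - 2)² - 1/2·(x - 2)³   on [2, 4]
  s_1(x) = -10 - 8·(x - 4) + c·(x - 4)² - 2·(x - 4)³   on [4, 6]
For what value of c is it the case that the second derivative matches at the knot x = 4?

-3

s_0''(x) = 0 - 3·(x - 2), so s_0''(4) = -6. On the right, s_1''(4) = 2c, so c = -3.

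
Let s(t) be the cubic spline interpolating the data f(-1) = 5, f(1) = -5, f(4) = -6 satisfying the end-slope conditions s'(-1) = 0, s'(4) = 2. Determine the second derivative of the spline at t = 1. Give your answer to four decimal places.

With m_i denoting the second derivative at x_i, h_i = 2, 3, and Δ_i = (y_(i+1) − y_i)/h_i = -5, -1/3:
  2·m_0 + 10·m_1 + 3·m_2 = 6(Δ_1 - Δ_0) = 28
Clamped end conditions give two more equations: 2h_0·m_0 + h_0·m_1 = 6(Δ_0 - s'(-1)) = -30 and h_1·m_1 + 2h_1·m_2 = 6(s'(4) - Δ_1) = 14.
Forward elimination and back-substitution give m_0 = -99/10, m_1 = 24/5, m_2 = -1/15.

4.8000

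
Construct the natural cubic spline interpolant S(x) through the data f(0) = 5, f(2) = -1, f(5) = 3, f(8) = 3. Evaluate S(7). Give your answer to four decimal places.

Let M_i = S''(x_i). Step sizes h_i = 2, 3, 3; slopes of the chords Δ_i = (y_(i+1) - y_i)/h_i = -3, 4/3, 0.
  2·M_0 + 10·M_1 + 3·M_2 = 6(Δ_1 - Δ_0) = 26
  3·M_1 + 12·M_2 + 3·M_3 = 6(Δ_2 - Δ_1) = -8
Natural end conditions: M_0 = M_3 = 0.
Solving the tridiagonal system: M_0 = 0, M_1 = 112/37, M_2 = -158/111, M_3 = 0.
On [5, 8], S(x) = 3 + 158/111·(x - 5) - 79/111·(x - 5)² + 79/999·(x - 5)³.
With (x - 5) = 2: S(7) = 3629/999.

3.6326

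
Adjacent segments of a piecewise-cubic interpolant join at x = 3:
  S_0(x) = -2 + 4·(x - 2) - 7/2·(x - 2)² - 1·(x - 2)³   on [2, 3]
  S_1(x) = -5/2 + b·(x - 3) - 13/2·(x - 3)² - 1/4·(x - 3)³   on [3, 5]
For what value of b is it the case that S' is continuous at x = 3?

S_0'(x) = 4 - 7·(x - 2) - 3·(x - 2)², so S_0'(3) = -6. On the right, S_1'(3) = b, so b = -6.

-6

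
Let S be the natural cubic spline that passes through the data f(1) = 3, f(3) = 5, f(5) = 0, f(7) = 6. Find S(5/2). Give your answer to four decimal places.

5.3531

With M_i denoting the second derivative at x_i, h_i = 2, 2, 2, and Δ_i = (y_(i+1) − y_i)/h_i = 1, -5/2, 3:
  2·M_0 + 8·M_1 + 2·M_2 = 6(Δ_1 - Δ_0) = -21
  2·M_1 + 8·M_2 + 2·M_3 = 6(Δ_2 - Δ_1) = 33
Natural end conditions: M_0 = M_3 = 0.
Hence M_0 = 0, M_1 = -39/10, M_2 = 51/10, M_3 = 0.
On [1, 3], S(x) = 3 + 23/10·(x - 1) + 0·(x - 1)² - 13/40·(x - 1)³.
With (x - 1) = 3/2: S(5/2) = 1713/320.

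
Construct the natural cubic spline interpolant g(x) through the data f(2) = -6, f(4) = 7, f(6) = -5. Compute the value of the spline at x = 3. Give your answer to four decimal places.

2.8438

Let M_i = g''(x_i). Step sizes h_i = 2, 2; slopes of the chords Δ_i = (y_(i+1) - y_i)/h_i = 13/2, -6.
  2·M_0 + 8·M_1 + 2·M_2 = 6(Δ_1 - Δ_0) = -75
Natural end conditions: M_0 = M_2 = 0.
Hence M_0 = 0, M_1 = -75/8, M_2 = 0.
On [2, 4], g(x) = -6 + 77/8·(x - 2) + 0·(x - 2)² - 25/32·(x - 2)³.
With (x - 2) = 1: g(3) = 91/32.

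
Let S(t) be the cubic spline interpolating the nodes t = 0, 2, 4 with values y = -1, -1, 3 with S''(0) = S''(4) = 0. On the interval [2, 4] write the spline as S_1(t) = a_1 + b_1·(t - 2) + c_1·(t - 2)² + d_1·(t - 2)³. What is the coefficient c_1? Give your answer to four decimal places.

0.7500

Let m_i = S''(x_i). Step sizes h_i = 2, 2; slopes of the chords Δ_i = (y_(i+1) - y_i)/h_i = 0, 2.
  2·m_0 + 8·m_1 + 2·m_2 = 6(Δ_1 - Δ_0) = 12
Natural end conditions: m_0 = m_2 = 0.
Solving the tridiagonal system: m_0 = 0, m_1 = 3/2, m_2 = 0.
On [2, 4], with S_1(t) = a_1 + b_1·(t - 2) + c_1·(t - 2)² + d_1·(t - 2)³: c_1 = m_1/2 = 3/4, d_1 = (m_2 - m_1)/(6h_1) = -1/8, b_1 = Δ_1 - h_1(2m_1 + m_2)/6 = 1.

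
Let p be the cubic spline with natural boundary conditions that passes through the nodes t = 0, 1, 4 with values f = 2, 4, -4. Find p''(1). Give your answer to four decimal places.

-3.5000

Put M_i = p'' at the i-th knot. Here h = (1, 3) and Δ = (2, -8/3), so the interior equations h_(i-1)·M_(i-1) + 2(h_(i-1)+h_i)·M_i + h_i·M_(i+1) = 6(Δ_i − Δ_(i-1)) read
  1·M_0 + 8·M_1 + 3·M_2 = 6(Δ_1 - Δ_0) = -28
Natural end conditions: M_0 = M_2 = 0.
Solving the tridiagonal system: M_0 = 0, M_1 = -7/2, M_2 = 0.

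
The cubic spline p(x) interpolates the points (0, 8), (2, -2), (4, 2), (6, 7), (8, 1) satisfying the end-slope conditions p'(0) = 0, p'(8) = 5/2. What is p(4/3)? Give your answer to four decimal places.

1.6138

Put m_i = p'' at the i-th knot. Here h = (2, 2, 2, 2) and Δ = (-5, 2, 5/2, -3), so the interior equations h_(i-1)·m_(i-1) + 2(h_(i-1)+h_i)·m_i + h_i·m_(i+1) = 6(Δ_i − Δ_(i-1)) read
  2·m_0 + 8·m_1 + 2·m_2 = 6(Δ_1 - Δ_0) = 42
  2·m_1 + 8·m_2 + 2·m_3 = 6(Δ_2 - Δ_1) = 3
  2·m_2 + 8·m_3 + 2·m_4 = 6(Δ_3 - Δ_2) = -33
Clamped end conditions give two more equations: 2h_0·m_0 + h_0·m_1 = 6(Δ_0 - p'(0)) = -30 and h_3·m_3 + 2h_3·m_4 = 6(p'(8) - Δ_3) = 33.
Solving: m_0 = -647/56, m_1 = 227/28, m_2 = 1/8, m_3 = -199/28, m_4 = 661/56.
On [0, 2], p(x) = 8 + 0·x - 647/112·x² + 367/224·x³.
With x = 4/3: p(4/3) = 305/189.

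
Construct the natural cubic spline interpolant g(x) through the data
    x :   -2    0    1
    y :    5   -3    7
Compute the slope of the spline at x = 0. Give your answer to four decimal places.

5.3333

With m_i denoting the second derivative at x_i, h_i = 2, 1, and Δ_i = (y_(i+1) − y_i)/h_i = -4, 10:
  2·m_0 + 6·m_1 + 1·m_2 = 6(Δ_1 - Δ_0) = 84
Natural end conditions: m_0 = m_2 = 0.
Forward elimination and back-substitution give m_0 = 0, m_1 = 14, m_2 = 0.
On [0, 1], g'(x) = b_1 + 2c_1·x + 3d_1·x² with b_1 = Δ_1 - h_1(2m_1 + m_2)/6 = 16/3, c_1 = m_1/2 = 7, d_1 = (m_2 - m_1)/(6h_1) = -7/3. So g'(0) = 16/3.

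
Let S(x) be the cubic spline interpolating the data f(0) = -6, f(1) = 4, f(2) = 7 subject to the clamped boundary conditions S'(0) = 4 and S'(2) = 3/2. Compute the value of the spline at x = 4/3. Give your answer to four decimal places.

5.9074

Write σ_i for S''(x_i). With h_i = 1, 1 and divided differences Δ_i = 10, 3, the continuity of S' gives the tridiagonal system
  1·σ_0 + 4·σ_1 + 1·σ_2 = 6(Δ_1 - Δ_0) = -42
Clamped end conditions give two more equations: 2h_0·σ_0 + h_0·σ_1 = 6(Δ_0 - S'(0)) = 36 and h_1·σ_1 + 2h_1·σ_2 = 6(S'(2) - Δ_1) = -9.
Forward elimination and back-substitution give σ_0 = 109/4, σ_1 = -37/2, σ_2 = 19/4.
On [1, 2], S(x) = 4 + 67/8·(x - 1) - 37/4·(x - 1)² + 31/8·(x - 1)³.
With (x - 1) = 1/3: S(4/3) = 319/54.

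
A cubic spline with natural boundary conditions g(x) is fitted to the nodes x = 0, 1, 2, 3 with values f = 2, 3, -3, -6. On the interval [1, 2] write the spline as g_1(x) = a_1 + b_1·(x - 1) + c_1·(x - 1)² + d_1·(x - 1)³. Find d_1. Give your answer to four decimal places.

3.3333

Let M_i = g''(x_i). Step sizes h_i = 1, 1, 1; slopes of the chords Δ_i = (y_(i+1) - y_i)/h_i = 1, -6, -3.
  1·M_0 + 4·M_1 + 1·M_2 = 6(Δ_1 - Δ_0) = -42
  1·M_1 + 4·M_2 + 1·M_3 = 6(Δ_2 - Δ_1) = 18
Natural end conditions: M_0 = M_3 = 0.
Hence M_0 = 0, M_1 = -62/5, M_2 = 38/5, M_3 = 0.
On [1, 2], with g_1(x) = a_1 + b_1·(x - 1) + c_1·(x - 1)² + d_1·(x - 1)³: c_1 = M_1/2 = -31/5, d_1 = (M_2 - M_1)/(6h_1) = 10/3, b_1 = Δ_1 - h_1(2M_1 + M_2)/6 = -47/15.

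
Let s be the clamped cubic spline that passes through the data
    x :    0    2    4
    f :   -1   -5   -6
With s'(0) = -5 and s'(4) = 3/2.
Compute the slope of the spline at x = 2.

-1

With σ_i denoting the second derivative at x_i, h_i = 2, 2, and Δ_i = (y_(i+1) − y_i)/h_i = -2, -1/2:
  2·σ_0 + 8·σ_1 + 2·σ_2 = 6(Δ_1 - Δ_0) = 9
Clamped end conditions give two more equations: 2h_0·σ_0 + h_0·σ_1 = 6(Δ_0 - s'(0)) = 18 and h_1·σ_1 + 2h_1·σ_2 = 6(s'(4) - Δ_1) = 12.
Hence σ_0 = 5, σ_1 = -1, σ_2 = 7/2.
On [2, 4], s'(x) = b_1 + 2c_1·(x - 2) + 3d_1·(x - 2)² with b_1 = Δ_1 - h_1(2σ_1 + σ_2)/6 = -1, c_1 = σ_1/2 = -1/2, d_1 = (σ_2 - σ_1)/(6h_1) = 3/8. So s'(2) = -1.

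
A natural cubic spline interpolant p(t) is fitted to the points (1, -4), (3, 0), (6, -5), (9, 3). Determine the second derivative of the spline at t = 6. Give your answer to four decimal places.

2.9369

With σ_i denoting the second derivative at x_i, h_i = 2, 3, 3, and Δ_i = (y_(i+1) − y_i)/h_i = 2, -5/3, 8/3:
  2·σ_0 + 10·σ_1 + 3·σ_2 = 6(Δ_1 - Δ_0) = -22
  3·σ_1 + 12·σ_2 + 3·σ_3 = 6(Δ_2 - Δ_1) = 26
Natural end conditions: σ_0 = σ_3 = 0.
Hence σ_0 = 0, σ_1 = -114/37, σ_2 = 326/111, σ_3 = 0.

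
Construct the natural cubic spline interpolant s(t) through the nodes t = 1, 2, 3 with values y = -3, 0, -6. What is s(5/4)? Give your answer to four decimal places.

Let σ_i = s''(x_i). Step sizes h_i = 1, 1; slopes of the chords Δ_i = (y_(i+1) - y_i)/h_i = 3, -6.
  1·σ_0 + 4·σ_1 + 1·σ_2 = 6(Δ_1 - Δ_0) = -54
Natural end conditions: σ_0 = σ_2 = 0.
Forward elimination and back-substitution give σ_0 = 0, σ_1 = -27/2, σ_2 = 0.
On [1, 2], s(t) = -3 + 21/4·(t - 1) + 0·(t - 1)² - 9/4·(t - 1)³.
With (t - 1) = 1/4: s(5/4) = -441/256.

-1.7227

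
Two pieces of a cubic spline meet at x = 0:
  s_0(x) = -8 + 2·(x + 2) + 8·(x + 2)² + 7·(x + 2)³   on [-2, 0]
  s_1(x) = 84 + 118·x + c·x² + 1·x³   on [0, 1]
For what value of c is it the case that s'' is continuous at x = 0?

50

s_0''(x) = 16 + 42·(x + 2), so s_0''(0) = 100. On the right, s_1''(0) = 2c, so c = 50.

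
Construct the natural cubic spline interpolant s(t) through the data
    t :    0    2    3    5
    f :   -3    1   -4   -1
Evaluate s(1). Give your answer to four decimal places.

Write m_i for s''(x_i). With h_i = 2, 1, 2 and divided differences Δ_i = 2, -5, 3/2, the continuity of s' gives the tridiagonal system
  2·m_0 + 6·m_1 + 1·m_2 = 6(Δ_1 - Δ_0) = -42
  1·m_1 + 6·m_2 + 2·m_3 = 6(Δ_2 - Δ_1) = 39
Natural end conditions: m_0 = m_3 = 0.
Forward elimination and back-substitution give m_0 = 0, m_1 = -291/35, m_2 = 276/35, m_3 = 0.
On [0, 2], s(t) = -3 + 167/35·t + 0·t² - 97/140·t³.
With t = 1: s(1) = 151/140.

1.0786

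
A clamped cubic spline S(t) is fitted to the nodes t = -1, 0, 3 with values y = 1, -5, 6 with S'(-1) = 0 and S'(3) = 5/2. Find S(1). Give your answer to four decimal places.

Put m_i = S'' at the i-th knot. Here h = (1, 3) and Δ = (-6, 11/3), so the interior equations h_(i-1)·m_(i-1) + 2(h_(i-1)+h_i)·m_i + h_i·m_(i+1) = 6(Δ_i − Δ_(i-1)) read
  1·m_0 + 8·m_1 + 3·m_2 = 6(Δ_1 - Δ_0) = 58
Clamped end conditions give two more equations: 2h_0·m_0 + h_0·m_1 = 6(Δ_0 - S'(-1)) = -36 and h_1·m_1 + 2h_1·m_2 = 6(S'(3) - Δ_1) = -7.
Forward elimination and back-substitution give m_0 = -197/8, m_1 = 53/4, m_2 = -187/24.
On [0, 3], S(t) = -5 - 91/16·t + 53/8·t² - 505/432·t³.
With t = 1: S(1) = -565/108.

-5.2315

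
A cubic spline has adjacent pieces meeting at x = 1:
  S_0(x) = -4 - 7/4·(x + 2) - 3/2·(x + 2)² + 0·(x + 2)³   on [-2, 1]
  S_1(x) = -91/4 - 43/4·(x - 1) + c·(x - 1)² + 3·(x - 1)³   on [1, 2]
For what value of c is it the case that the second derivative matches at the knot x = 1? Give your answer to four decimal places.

-1.5000

S_0''(x) = -3 + 0·(x + 2), so S_0''(1) = -3. On the right, S_1''(1) = 2c, so c = -3/2.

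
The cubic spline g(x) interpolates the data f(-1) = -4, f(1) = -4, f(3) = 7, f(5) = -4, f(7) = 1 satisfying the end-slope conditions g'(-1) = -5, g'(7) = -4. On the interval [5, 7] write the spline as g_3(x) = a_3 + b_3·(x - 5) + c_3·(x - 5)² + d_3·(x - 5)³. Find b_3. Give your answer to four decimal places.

-0.9554

Write M_i for g''(x_i). With h_i = 2, 2, 2, 2 and divided differences Δ_i = 0, 11/2, -11/2, 5/2, the continuity of g' gives the tridiagonal system
  2·M_0 + 8·M_1 + 2·M_2 = 6(Δ_1 - Δ_0) = 33
  2·M_1 + 8·M_2 + 2·M_3 = 6(Δ_2 - Δ_1) = -66
  2·M_2 + 8·M_3 + 2·M_4 = 6(Δ_3 - Δ_2) = 48
Clamped end conditions give two more equations: 2h_0·M_0 + h_0·M_1 = 6(Δ_0 - g'(-1)) = 30 and h_3·M_3 + 2h_3·M_4 = 6(g'(7) - Δ_3) = -39.
Hence M_0 = 485/112, M_1 = 355/56, M_2 = -211/16, M_3 = 751/56, M_4 = -1843/112.
On [5, 7], with g_3(x) = a_3 + b_3·(x - 5) + c_3·(x - 5)² + d_3·(x - 5)³: c_3 = M_3/2 = 751/112, d_3 = (M_4 - M_3)/(6h_3) = -1115/448, b_3 = Δ_3 - h_3(2M_3 + M_4)/6 = -107/112.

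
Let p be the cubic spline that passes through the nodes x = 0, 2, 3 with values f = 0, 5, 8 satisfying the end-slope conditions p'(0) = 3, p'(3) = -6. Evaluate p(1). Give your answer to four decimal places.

With m_i denoting the second derivative at x_i, h_i = 2, 1, and Δ_i = (y_(i+1) − y_i)/h_i = 5/2, 3:
  2·m_0 + 6·m_1 + 1·m_2 = 6(Δ_1 - Δ_0) = 3
Clamped end conditions give two more equations: 2h_0·m_0 + h_0·m_1 = 6(Δ_0 - p'(0)) = -3 and h_1·m_1 + 2h_1·m_2 = 6(p'(3) - Δ_1) = -54.
Solving: m_0 = -17/4, m_1 = 7, m_2 = -61/2.
On [0, 2], p(x) = 0 + 3·x - 17/8·x² + 15/16·x³.
With x = 1: p(1) = 29/16.

1.8125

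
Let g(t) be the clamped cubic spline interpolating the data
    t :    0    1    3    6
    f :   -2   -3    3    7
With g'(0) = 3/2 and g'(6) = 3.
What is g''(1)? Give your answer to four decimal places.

Put m_i = g'' at the i-th knot. Here h = (1, 2, 3) and Δ = (-1, 3, 4/3), so the interior equations h_(i-1)·m_(i-1) + 2(h_(i-1)+h_i)·m_i + h_i·m_(i+1) = 6(Δ_i − Δ_(i-1)) read
  1·m_0 + 6·m_1 + 2·m_2 = 6(Δ_1 - Δ_0) = 24
  2·m_1 + 10·m_2 + 3·m_3 = 6(Δ_2 - Δ_1) = -10
Clamped end conditions give two more equations: 2h_0·m_0 + h_0·m_1 = 6(Δ_0 - g'(0)) = -15 and h_2·m_2 + 2h_2·m_3 = 6(g'(6) - Δ_2) = 10.
Solving the tridiagonal system: m_0 = -626/57, m_1 = 397/57, m_2 = -194/57, m_3 = 64/19.

6.9649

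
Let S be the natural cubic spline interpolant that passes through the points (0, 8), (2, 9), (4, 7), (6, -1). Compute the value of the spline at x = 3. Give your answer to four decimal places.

Let σ_i = S''(x_i). Step sizes h_i = 2, 2, 2; slopes of the chords Δ_i = (y_(i+1) - y_i)/h_i = 1/2, -1, -4.
  2·σ_0 + 8·σ_1 + 2·σ_2 = 6(Δ_1 - Δ_0) = -9
  2·σ_1 + 8·σ_2 + 2·σ_3 = 6(Δ_2 - Δ_1) = -18
Natural end conditions: σ_0 = σ_3 = 0.
Solving the tridiagonal system: σ_0 = 0, σ_1 = -3/5, σ_2 = -21/10, σ_3 = 0.
On [2, 4], S(x) = 9 + 1/10·(x - 2) - 3/10·(x - 2)² - 1/8·(x - 2)³.
With (x - 2) = 1: S(3) = 347/40.

8.6750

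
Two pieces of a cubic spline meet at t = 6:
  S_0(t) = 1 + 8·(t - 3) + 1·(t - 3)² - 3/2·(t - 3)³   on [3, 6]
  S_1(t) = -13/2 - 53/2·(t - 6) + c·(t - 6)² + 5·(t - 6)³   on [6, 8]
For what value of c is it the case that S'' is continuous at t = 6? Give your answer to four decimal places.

S_0''(t) = 2 - 9·(t - 3), so S_0''(6) = -25. On the right, S_1''(6) = 2c, so c = -25/2.

-12.5000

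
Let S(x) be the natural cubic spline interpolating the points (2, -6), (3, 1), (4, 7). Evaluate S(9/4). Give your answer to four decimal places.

-4.1914

With M_i denoting the second derivative at x_i, h_i = 1, 1, and Δ_i = (y_(i+1) − y_i)/h_i = 7, 6:
  1·M_0 + 4·M_1 + 1·M_2 = 6(Δ_1 - Δ_0) = -6
Natural end conditions: M_0 = M_2 = 0.
Hence M_0 = 0, M_1 = -3/2, M_2 = 0.
On [2, 3], S(x) = -6 + 29/4·(x - 2) + 0·(x - 2)² - 1/4·(x - 2)³.
With (x - 2) = 1/4: S(9/4) = -1073/256.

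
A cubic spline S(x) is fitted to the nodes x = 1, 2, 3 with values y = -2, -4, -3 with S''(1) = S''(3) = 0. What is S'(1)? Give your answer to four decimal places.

-2.7500

Write m_i for S''(x_i). With h_i = 1, 1 and divided differences Δ_i = -2, 1, the continuity of S' gives the tridiagonal system
  1·m_0 + 4·m_1 + 1·m_2 = 6(Δ_1 - Δ_0) = 18
Natural end conditions: m_0 = m_2 = 0.
Forward elimination and back-substitution give m_0 = 0, m_1 = 9/2, m_2 = 0.
On [1, 2], S'(x) = b_0 + 2c_0·(x - 1) + 3d_0·(x - 1)² with b_0 = Δ_0 - h_0(2m_0 + m_1)/6 = -11/4, c_0 = m_0/2 = 0, d_0 = (m_1 - m_0)/(6h_0) = 3/4. So S'(1) = -11/4.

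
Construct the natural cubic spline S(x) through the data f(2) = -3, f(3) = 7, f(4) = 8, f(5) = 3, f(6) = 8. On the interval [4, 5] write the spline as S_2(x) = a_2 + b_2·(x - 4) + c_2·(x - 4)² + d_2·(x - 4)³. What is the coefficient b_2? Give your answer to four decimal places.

-4.3750

Let m_i = S''(x_i). Step sizes h_i = 1, 1, 1, 1; slopes of the chords Δ_i = (y_(i+1) - y_i)/h_i = 10, 1, -5, 5.
  1·m_0 + 4·m_1 + 1·m_2 = 6(Δ_1 - Δ_0) = -54
  1·m_1 + 4·m_2 + 1·m_3 = 6(Δ_2 - Δ_1) = -36
  1·m_2 + 4·m_3 + 1·m_4 = 6(Δ_3 - Δ_2) = 60
Natural end conditions: m_0 = m_4 = 0.
Forward elimination and back-substitution give m_0 = 0, m_1 = -303/28, m_2 = -75/7, m_3 = 495/28, m_4 = 0.
On [4, 5], with S_2(x) = a_2 + b_2·(x - 4) + c_2·(x - 4)² + d_2·(x - 4)³: c_2 = m_2/2 = -75/14, d_2 = (m_3 - m_2)/(6h_2) = 265/56, b_2 = Δ_2 - h_2(2m_2 + m_3)/6 = -35/8.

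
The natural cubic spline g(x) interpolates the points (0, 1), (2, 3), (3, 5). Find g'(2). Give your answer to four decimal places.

With m_i denoting the second derivative at x_i, h_i = 2, 1, and Δ_i = (y_(i+1) − y_i)/h_i = 1, 2:
  2·m_0 + 6·m_1 + 1·m_2 = 6(Δ_1 - Δ_0) = 6
Natural end conditions: m_0 = m_2 = 0.
Hence m_0 = 0, m_1 = 1, m_2 = 0.
On [2, 3], g'(x) = b_1 + 2c_1·(x - 2) + 3d_1·(x - 2)² with b_1 = Δ_1 - h_1(2m_1 + m_2)/6 = 5/3, c_1 = m_1/2 = 1/2, d_1 = (m_2 - m_1)/(6h_1) = -1/6. So g'(2) = 5/3.

1.6667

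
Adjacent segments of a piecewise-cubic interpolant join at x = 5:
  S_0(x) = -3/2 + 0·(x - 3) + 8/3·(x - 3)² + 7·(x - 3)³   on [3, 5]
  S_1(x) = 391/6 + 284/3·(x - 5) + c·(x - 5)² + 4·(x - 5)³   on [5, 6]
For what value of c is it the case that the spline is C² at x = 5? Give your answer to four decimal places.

44.6667

S_0''(x) = 16/3 + 42·(x - 3), so S_0''(5) = 268/3. On the right, S_1''(5) = 2c, so c = 134/3.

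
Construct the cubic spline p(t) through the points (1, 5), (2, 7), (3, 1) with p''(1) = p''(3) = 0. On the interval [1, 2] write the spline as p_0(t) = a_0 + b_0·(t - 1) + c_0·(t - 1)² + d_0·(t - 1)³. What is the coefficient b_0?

Put M_i = p'' at the i-th knot. Here h = (1, 1) and Δ = (2, -6), so the interior equations h_(i-1)·M_(i-1) + 2(h_(i-1)+h_i)·M_i + h_i·M_(i+1) = 6(Δ_i − Δ_(i-1)) read
  1·M_0 + 4·M_1 + 1·M_2 = 6(Δ_1 - Δ_0) = -48
Natural end conditions: M_0 = M_2 = 0.
Solving: M_0 = 0, M_1 = -12, M_2 = 0.
On [1, 2], with p_0(t) = a_0 + b_0·(t - 1) + c_0·(t - 1)² + d_0·(t - 1)³: c_0 = M_0/2 = 0, d_0 = (M_1 - M_0)/(6h_0) = -2, b_0 = Δ_0 - h_0(2M_0 + M_1)/6 = 4.

4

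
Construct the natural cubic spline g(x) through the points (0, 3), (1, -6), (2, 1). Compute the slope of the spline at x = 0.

Write M_i for g''(x_i). With h_i = 1, 1 and divided differences Δ_i = -9, 7, the continuity of g' gives the tridiagonal system
  1·M_0 + 4·M_1 + 1·M_2 = 6(Δ_1 - Δ_0) = 96
Natural end conditions: M_0 = M_2 = 0.
Forward elimination and back-substitution give M_0 = 0, M_1 = 24, M_2 = 0.
On [0, 1], g'(x) = b_0 + 2c_0·x + 3d_0·x² with b_0 = Δ_0 - h_0(2M_0 + M_1)/6 = -13, c_0 = M_0/2 = 0, d_0 = (M_1 - M_0)/(6h_0) = 4. So g'(0) = -13.

-13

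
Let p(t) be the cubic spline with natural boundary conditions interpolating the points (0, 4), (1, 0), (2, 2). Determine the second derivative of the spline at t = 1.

9

Put m_i = p'' at the i-th knot. Here h = (1, 1) and Δ = (-4, 2), so the interior equations h_(i-1)·m_(i-1) + 2(h_(i-1)+h_i)·m_i + h_i·m_(i+1) = 6(Δ_i − Δ_(i-1)) read
  1·m_0 + 4·m_1 + 1·m_2 = 6(Δ_1 - Δ_0) = 36
Natural end conditions: m_0 = m_2 = 0.
Hence m_0 = 0, m_1 = 9, m_2 = 0.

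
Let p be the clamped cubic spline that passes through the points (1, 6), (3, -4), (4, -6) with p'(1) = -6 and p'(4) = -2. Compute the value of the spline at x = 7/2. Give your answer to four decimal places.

-5.1042

With m_i denoting the second derivative at x_i, h_i = 2, 1, and Δ_i = (y_(i+1) − y_i)/h_i = -5, -2:
  2·m_0 + 6·m_1 + 1·m_2 = 6(Δ_1 - Δ_0) = 18
Clamped end conditions give two more equations: 2h_0·m_0 + h_0·m_1 = 6(Δ_0 - p'(1)) = 6 and h_1·m_1 + 2h_1·m_2 = 6(p'(4) - Δ_1) = 0.
Solving the tridiagonal system: m_0 = -1/6, m_1 = 10/3, m_2 = -5/3.
On [3, 4], p(x) = -4 - 17/6·(x - 3) + 5/3·(x - 3)² - 5/6·(x - 3)³.
With (x - 3) = 1/2: p(7/2) = -245/48.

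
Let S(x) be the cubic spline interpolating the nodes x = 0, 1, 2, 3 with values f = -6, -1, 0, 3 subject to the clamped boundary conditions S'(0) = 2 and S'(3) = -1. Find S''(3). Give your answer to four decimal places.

-17.2000

Let M_i = S''(x_i). Step sizes h_i = 1, 1, 1; slopes of the chords Δ_i = (y_(i+1) - y_i)/h_i = 5, 1, 3.
  1·M_0 + 4·M_1 + 1·M_2 = 6(Δ_1 - Δ_0) = -24
  1·M_1 + 4·M_2 + 1·M_3 = 6(Δ_2 - Δ_1) = 12
Clamped end conditions give two more equations: 2h_0·M_0 + h_0·M_1 = 6(Δ_0 - S'(0)) = 18 and h_2·M_2 + 2h_2·M_3 = 6(S'(3) - Δ_2) = -24.
Solving: M_0 = 76/5, M_1 = -62/5, M_2 = 52/5, M_3 = -86/5.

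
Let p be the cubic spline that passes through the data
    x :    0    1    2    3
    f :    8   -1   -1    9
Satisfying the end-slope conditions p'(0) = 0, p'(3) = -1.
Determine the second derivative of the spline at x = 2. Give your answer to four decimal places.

21.7333

Write σ_i for p''(x_i). With h_i = 1, 1, 1 and divided differences Δ_i = -9, 0, 10, the continuity of p' gives the tridiagonal system
  1·σ_0 + 4·σ_1 + 1·σ_2 = 6(Δ_1 - Δ_0) = 54
  1·σ_1 + 4·σ_2 + 1·σ_3 = 6(Δ_2 - Δ_1) = 60
Clamped end conditions give two more equations: 2h_0·σ_0 + h_0·σ_1 = 6(Δ_0 - p'(0)) = -54 and h_2·σ_2 + 2h_2·σ_3 = 6(p'(3) - Δ_2) = -66.
Solving: σ_0 = -532/15, σ_1 = 254/15, σ_2 = 326/15, σ_3 = -658/15.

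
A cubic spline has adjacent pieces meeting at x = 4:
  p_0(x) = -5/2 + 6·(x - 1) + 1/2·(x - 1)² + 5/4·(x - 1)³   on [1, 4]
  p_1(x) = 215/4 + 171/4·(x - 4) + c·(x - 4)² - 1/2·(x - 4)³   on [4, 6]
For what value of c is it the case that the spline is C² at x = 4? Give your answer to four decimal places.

11.7500

p_0''(x) = 1 + 15/2·(x - 1), so p_0''(4) = 47/2. On the right, p_1''(4) = 2c, so c = 47/4.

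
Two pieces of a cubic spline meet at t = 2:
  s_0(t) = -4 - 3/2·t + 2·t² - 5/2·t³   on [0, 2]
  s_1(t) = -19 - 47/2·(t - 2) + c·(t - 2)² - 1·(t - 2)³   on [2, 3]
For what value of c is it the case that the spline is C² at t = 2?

s_0''(t) = 4 - 15·t, so s_0''(2) = -26. On the right, s_1''(2) = 2c, so c = -13.

-13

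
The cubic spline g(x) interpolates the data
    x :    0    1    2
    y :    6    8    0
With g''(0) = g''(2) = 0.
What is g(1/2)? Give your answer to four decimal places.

Put M_i = g'' at the i-th knot. Here h = (1, 1) and Δ = (2, -8), so the interior equations h_(i-1)·M_(i-1) + 2(h_(i-1)+h_i)·M_i + h_i·M_(i+1) = 6(Δ_i − Δ_(i-1)) read
  1·M_0 + 4·M_1 + 1·M_2 = 6(Δ_1 - Δ_0) = -60
Natural end conditions: M_0 = M_2 = 0.
Forward elimination and back-substitution give M_0 = 0, M_1 = -15, M_2 = 0.
On [0, 1], g(x) = 6 + 9/2·x + 0·x² - 5/2·x³.
With x = 1/2: g(1/2) = 127/16.

7.9375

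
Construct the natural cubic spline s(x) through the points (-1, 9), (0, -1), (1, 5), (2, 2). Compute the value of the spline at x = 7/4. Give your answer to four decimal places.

3.5625

Put M_i = s'' at the i-th knot. Here h = (1, 1, 1) and Δ = (-10, 6, -3), so the interior equations h_(i-1)·M_(i-1) + 2(h_(i-1)+h_i)·M_i + h_i·M_(i+1) = 6(Δ_i − Δ_(i-1)) read
  1·M_0 + 4·M_1 + 1·M_2 = 6(Δ_1 - Δ_0) = 96
  1·M_1 + 4·M_2 + 1·M_3 = 6(Δ_2 - Δ_1) = -54
Natural end conditions: M_0 = M_3 = 0.
Solving the tridiagonal system: M_0 = 0, M_1 = 146/5, M_2 = -104/5, M_3 = 0.
On [1, 2], s(x) = 5 + 59/15·(x - 1) - 52/5·(x - 1)² + 52/15·(x - 1)³.
With (x - 1) = 3/4: s(7/4) = 57/16.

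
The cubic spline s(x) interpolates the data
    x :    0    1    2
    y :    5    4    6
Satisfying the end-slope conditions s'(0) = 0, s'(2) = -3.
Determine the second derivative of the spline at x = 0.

-9

Let σ_i = s''(x_i). Step sizes h_i = 1, 1; slopes of the chords Δ_i = (y_(i+1) - y_i)/h_i = -1, 2.
  1·σ_0 + 4·σ_1 + 1·σ_2 = 6(Δ_1 - Δ_0) = 18
Clamped end conditions give two more equations: 2h_0·σ_0 + h_0·σ_1 = 6(Δ_0 - s'(0)) = -6 and h_1·σ_1 + 2h_1·σ_2 = 6(s'(2) - Δ_1) = -30.
Solving: σ_0 = -9, σ_1 = 12, σ_2 = -21.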